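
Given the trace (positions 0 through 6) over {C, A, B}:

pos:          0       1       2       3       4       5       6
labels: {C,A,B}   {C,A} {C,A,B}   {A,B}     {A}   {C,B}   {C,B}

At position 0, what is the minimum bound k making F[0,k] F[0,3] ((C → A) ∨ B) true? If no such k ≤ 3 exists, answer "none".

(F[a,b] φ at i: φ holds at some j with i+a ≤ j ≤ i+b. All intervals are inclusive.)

0

Scan j = 0,1,… for F[0,3] ((C → A) ∨ B):
  j=0: holds
First hit at j=0, so smallest k = 0-0 = 0.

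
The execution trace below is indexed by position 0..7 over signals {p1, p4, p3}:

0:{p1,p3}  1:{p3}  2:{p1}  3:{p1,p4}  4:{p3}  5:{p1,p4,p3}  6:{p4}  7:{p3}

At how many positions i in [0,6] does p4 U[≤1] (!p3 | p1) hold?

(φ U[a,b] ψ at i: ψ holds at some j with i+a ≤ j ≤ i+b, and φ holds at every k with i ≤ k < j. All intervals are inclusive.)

5

Evaluate at each i in [0,6]:
  i=0: ✓ (rhs at j=0)
  i=1: ✗ (lhs fails at k=1 before rhs at j=2)
  i=2: ✓ (rhs at j=2)
  i=3: ✓ (rhs at j=3)
  i=4: ✗ (lhs fails at k=4 before rhs at j=5)
  i=5: ✓ (rhs at j=5)
  i=6: ✓ (rhs at j=6)
Positions where it holds: {0, 2, 3, 5, 6} → 5.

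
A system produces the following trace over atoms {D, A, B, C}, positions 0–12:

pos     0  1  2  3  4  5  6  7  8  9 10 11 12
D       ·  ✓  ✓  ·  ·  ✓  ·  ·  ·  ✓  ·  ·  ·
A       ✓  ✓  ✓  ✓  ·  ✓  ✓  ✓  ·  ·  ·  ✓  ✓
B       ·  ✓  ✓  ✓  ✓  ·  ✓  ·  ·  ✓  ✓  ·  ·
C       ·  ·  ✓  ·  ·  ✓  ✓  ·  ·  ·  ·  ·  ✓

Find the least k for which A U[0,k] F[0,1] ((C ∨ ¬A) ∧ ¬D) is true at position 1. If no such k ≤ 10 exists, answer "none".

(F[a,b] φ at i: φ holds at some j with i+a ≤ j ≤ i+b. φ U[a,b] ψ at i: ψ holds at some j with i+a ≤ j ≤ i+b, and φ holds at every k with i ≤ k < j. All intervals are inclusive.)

Need earliest j ≥ 1 with F[0,1] ((C ∨ ¬A) ∧ ¬D), and A at every k in [1,j-1].
  j=1: rhs fails.
  j=2: rhs fails.
  j=3: rhs holds; lhs holds on [1,2]. k = 2.

2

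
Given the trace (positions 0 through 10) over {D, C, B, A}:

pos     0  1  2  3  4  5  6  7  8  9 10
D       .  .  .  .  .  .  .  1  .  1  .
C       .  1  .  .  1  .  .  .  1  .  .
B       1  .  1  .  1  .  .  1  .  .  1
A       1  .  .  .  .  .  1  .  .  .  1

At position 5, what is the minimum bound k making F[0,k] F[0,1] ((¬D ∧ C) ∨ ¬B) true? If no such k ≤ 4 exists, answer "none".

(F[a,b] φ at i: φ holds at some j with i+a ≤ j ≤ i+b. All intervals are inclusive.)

Scan j = 5,6,… for F[0,1] ((¬D ∧ C) ∨ ¬B):
  j=5: holds
First hit at j=5, so smallest k = 5-5 = 0.

0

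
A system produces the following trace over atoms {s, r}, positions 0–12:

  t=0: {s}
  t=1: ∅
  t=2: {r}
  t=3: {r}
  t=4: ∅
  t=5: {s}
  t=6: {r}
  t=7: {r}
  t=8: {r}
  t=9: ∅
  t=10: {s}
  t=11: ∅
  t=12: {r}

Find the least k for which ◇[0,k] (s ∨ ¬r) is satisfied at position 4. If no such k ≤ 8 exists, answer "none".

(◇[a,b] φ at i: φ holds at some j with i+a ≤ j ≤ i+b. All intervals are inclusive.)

0

Scan j = 4,5,… for (s ∨ ¬r):
  j=4: holds
First hit at j=4, so smallest k = 4-4 = 0.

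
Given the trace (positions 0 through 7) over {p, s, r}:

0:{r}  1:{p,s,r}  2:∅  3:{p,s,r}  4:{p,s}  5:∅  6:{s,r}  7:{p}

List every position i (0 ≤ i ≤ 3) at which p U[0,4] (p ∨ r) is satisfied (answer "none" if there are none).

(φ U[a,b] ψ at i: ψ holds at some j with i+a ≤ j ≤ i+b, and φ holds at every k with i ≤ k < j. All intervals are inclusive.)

Evaluate at each i in [0,3]:
  i=0: ✓ (rhs at j=0)
  i=1: ✓ (rhs at j=1)
  i=2: ✗ (lhs fails at k=2 before rhs at j=3)
  i=3: ✓ (rhs at j=3)

0, 1, 3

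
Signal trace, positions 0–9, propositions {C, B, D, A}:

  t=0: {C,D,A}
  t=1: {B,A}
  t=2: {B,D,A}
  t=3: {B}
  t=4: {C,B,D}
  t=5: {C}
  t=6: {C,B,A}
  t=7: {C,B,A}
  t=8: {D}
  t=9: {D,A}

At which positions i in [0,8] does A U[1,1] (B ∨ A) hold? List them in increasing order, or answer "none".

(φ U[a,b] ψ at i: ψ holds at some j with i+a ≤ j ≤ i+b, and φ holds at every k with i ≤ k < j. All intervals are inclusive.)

0, 1, 2, 6

Evaluate at each i in [0,8]:
  i=0: ✓ (rhs at j=1; lhs holds on [0,0])
  i=1: ✓ (rhs at j=2; lhs holds on [1,1])
  i=2: ✓ (rhs at j=3; lhs holds on [2,2])
  i=3: ✗ (lhs fails at k=3 before rhs at j=4)
  i=4: ✗ (no rhs in [5,5])
  i=5: ✗ (lhs fails at k=5 before rhs at j=6)
  i=6: ✓ (rhs at j=7; lhs holds on [6,6])
  i=7: ✗ (no rhs in [8,8])
  i=8: ✗ (lhs fails at k=8 before rhs at j=9)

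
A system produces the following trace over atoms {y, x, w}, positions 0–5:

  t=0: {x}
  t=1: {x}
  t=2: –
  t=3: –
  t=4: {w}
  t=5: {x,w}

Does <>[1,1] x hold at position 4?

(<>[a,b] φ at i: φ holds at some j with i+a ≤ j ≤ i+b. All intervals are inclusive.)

True

Check x at each j in [5,5]:
  j=5: true
Found at j=5 → formula holds.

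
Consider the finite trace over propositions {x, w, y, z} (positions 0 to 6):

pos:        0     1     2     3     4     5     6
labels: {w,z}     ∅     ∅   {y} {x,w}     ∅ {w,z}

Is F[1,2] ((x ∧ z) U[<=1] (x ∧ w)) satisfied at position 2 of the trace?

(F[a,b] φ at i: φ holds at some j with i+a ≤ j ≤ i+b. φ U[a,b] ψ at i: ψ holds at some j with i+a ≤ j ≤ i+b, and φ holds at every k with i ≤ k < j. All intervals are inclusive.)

Check ((x ∧ z) U[<=1] (x ∧ w)) at each j in [3,4]:
  j=3: fails
  j=4: holds
Found at j=4 → formula holds.

Yes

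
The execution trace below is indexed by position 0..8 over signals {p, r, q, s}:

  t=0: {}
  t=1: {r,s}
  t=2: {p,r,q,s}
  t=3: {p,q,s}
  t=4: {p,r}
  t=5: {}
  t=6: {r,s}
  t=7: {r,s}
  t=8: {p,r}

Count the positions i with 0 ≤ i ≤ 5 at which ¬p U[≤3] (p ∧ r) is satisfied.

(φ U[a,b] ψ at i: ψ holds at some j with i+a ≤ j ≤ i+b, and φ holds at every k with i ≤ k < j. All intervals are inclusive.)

5

Evaluate at each i in [0,5]:
  i=0: ✓ (rhs at j=2; lhs holds on [0,1])
  i=1: ✓ (rhs at j=2; lhs holds on [1,1])
  i=2: ✓ (rhs at j=2)
  i=3: ✗ (lhs fails at k=3 before rhs at j=4)
  i=4: ✓ (rhs at j=4)
  i=5: ✓ (rhs at j=8; lhs holds on [5,7])
Positions where it holds: {0, 1, 2, 4, 5} → 5.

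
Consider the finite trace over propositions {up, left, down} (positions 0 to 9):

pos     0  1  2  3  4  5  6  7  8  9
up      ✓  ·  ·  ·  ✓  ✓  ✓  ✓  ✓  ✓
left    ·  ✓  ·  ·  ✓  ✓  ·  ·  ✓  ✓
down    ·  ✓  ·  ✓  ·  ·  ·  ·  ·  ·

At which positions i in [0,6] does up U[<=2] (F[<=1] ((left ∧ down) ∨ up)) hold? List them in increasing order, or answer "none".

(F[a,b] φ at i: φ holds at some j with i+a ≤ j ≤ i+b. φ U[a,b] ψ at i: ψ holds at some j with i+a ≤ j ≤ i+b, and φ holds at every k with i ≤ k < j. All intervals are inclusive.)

0, 1, 3, 4, 5, 6

Evaluate at each i in [0,6]:
  i=0: ✓ (rhs at j=0)
  i=1: ✓ (rhs at j=1)
  i=2: ✗ (lhs fails at k=2 before rhs at j=3)
  i=3: ✓ (rhs at j=3)
  i=4: ✓ (rhs at j=4)
  i=5: ✓ (rhs at j=5)
  i=6: ✓ (rhs at j=6)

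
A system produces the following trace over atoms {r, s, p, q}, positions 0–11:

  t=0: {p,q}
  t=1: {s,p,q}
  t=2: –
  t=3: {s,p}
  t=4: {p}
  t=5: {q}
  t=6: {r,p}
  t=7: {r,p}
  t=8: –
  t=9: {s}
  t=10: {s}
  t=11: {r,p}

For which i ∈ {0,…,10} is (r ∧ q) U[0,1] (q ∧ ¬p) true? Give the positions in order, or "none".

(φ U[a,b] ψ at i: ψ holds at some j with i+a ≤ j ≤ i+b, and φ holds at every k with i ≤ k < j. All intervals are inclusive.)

Evaluate at each i in [0,10]:
  i=0: ✗ (no rhs in [0,1])
  i=1: ✗ (no rhs in [1,2])
  i=2: ✗ (no rhs in [2,3])
  i=3: ✗ (no rhs in [3,4])
  i=4: ✗ (lhs fails at k=4 before rhs at j=5)
  i=5: ✓ (rhs at j=5)
  i=6: ✗ (no rhs in [6,7])
  i=7: ✗ (no rhs in [7,8])
  i=8: ✗ (no rhs in [8,9])
  i=9: ✗ (no rhs in [9,10])
  i=10: ✗ (no rhs in [10,11])

5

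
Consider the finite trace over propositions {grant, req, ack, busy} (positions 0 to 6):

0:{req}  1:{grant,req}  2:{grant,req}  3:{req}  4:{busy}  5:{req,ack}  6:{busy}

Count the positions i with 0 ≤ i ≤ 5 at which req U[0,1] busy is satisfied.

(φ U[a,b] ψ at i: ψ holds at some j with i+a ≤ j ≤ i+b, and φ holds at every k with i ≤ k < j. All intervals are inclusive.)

Evaluate at each i in [0,5]:
  i=0: ✗ (no rhs in [0,1])
  i=1: ✗ (no rhs in [1,2])
  i=2: ✗ (no rhs in [2,3])
  i=3: ✓ (rhs at j=4; lhs holds on [3,3])
  i=4: ✓ (rhs at j=4)
  i=5: ✓ (rhs at j=6; lhs holds on [5,5])
Positions where it holds: {3, 4, 5} → 3.

3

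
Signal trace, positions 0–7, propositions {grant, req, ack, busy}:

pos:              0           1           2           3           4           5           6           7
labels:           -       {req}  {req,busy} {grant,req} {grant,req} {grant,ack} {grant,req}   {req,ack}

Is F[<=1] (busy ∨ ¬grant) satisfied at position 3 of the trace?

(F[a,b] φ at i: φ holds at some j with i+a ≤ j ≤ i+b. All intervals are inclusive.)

False

Check (busy ∨ ¬grant) at each j in [3,4]:
  j=3: false
  j=4: false
No position in the window satisfies it → formula fails.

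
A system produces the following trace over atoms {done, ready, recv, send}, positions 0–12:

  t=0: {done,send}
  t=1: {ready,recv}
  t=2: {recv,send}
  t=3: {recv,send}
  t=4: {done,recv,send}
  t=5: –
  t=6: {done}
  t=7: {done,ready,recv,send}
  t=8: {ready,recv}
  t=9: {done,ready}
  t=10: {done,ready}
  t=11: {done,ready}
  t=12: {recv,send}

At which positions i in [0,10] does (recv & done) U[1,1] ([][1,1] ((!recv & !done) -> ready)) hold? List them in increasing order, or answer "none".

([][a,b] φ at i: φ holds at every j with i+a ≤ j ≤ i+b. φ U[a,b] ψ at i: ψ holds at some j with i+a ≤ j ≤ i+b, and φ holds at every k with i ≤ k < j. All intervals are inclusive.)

4, 7

Evaluate at each i in [0,10]:
  i=0: ✗ (lhs fails at k=0 before rhs at j=1)
  i=1: ✗ (lhs fails at k=1 before rhs at j=2)
  i=2: ✗ (lhs fails at k=2 before rhs at j=3)
  i=3: ✗ (no rhs in [4,4])
  i=4: ✓ (rhs at j=5; lhs holds on [4,4])
  i=5: ✗ (lhs fails at k=5 before rhs at j=6)
  i=6: ✗ (lhs fails at k=6 before rhs at j=7)
  i=7: ✓ (rhs at j=8; lhs holds on [7,7])
  i=8: ✗ (lhs fails at k=8 before rhs at j=9)
  i=9: ✗ (lhs fails at k=9 before rhs at j=10)
  i=10: ✗ (lhs fails at k=10 before rhs at j=11)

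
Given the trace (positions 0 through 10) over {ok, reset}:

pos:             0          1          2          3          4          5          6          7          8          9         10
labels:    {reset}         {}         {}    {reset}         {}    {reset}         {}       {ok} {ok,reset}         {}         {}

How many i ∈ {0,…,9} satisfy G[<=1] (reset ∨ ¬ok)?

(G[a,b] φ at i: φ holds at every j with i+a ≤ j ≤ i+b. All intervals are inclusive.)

8

Evaluate at each i in [0,9]:
  i=0: ✓ (all of [0,1])
  i=1: ✓ (all of [1,2])
  i=2: ✓ (all of [2,3])
  i=3: ✓ (all of [3,4])
  i=4: ✓ (all of [4,5])
  i=5: ✓ (all of [5,6])
  i=6: ✗ (fails at j=7)
  i=7: ✗ (fails at j=7)
  i=8: ✓ (all of [8,9])
  i=9: ✓ (all of [9,10])
Positions where it holds: {0, 1, 2, 3, 4, 5, 8, 9} → 8.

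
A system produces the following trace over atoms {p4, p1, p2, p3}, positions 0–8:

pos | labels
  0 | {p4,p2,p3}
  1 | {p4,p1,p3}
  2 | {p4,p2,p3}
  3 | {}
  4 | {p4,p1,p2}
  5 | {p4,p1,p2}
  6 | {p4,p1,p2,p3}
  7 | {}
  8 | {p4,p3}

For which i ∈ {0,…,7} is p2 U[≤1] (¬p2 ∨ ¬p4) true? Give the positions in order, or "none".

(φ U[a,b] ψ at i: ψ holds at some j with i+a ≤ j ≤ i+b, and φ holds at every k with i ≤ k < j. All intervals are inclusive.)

0, 1, 2, 3, 6, 7

Evaluate at each i in [0,7]:
  i=0: ✓ (rhs at j=1; lhs holds on [0,0])
  i=1: ✓ (rhs at j=1)
  i=2: ✓ (rhs at j=3; lhs holds on [2,2])
  i=3: ✓ (rhs at j=3)
  i=4: ✗ (no rhs in [4,5])
  i=5: ✗ (no rhs in [5,6])
  i=6: ✓ (rhs at j=7; lhs holds on [6,6])
  i=7: ✓ (rhs at j=7)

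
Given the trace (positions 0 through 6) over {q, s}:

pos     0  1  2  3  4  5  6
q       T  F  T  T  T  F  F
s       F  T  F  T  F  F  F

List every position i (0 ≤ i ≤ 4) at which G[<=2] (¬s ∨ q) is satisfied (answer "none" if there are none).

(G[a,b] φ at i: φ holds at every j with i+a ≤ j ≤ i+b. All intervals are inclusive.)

Evaluate at each i in [0,4]:
  i=0: ✗ (fails at j=1)
  i=1: ✗ (fails at j=1)
  i=2: ✓ (all of [2,4])
  i=3: ✓ (all of [3,5])
  i=4: ✓ (all of [4,6])

2, 3, 4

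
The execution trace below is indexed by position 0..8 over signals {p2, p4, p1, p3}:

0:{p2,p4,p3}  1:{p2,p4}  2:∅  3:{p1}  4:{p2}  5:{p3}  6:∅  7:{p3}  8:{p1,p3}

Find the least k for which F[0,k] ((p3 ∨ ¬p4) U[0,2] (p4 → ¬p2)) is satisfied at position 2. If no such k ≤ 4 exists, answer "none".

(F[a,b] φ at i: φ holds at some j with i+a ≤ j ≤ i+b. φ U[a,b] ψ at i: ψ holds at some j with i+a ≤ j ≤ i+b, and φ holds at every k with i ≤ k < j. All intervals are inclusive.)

0

Scan j = 2,3,… for ((p3 ∨ ¬p4) U[0,2] (p4 → ¬p2)):
  j=2: holds
First hit at j=2, so smallest k = 2-2 = 0.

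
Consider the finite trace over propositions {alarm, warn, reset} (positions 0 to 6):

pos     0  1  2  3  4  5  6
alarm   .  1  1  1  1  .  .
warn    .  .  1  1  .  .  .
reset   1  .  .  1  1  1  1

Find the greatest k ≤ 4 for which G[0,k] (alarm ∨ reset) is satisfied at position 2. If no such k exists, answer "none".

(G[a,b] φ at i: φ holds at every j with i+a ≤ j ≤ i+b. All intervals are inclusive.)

(alarm ∨ reset) must hold from j=2 onward; find where it first fails.
  j=2: holds
  j=3: holds
  j=4: holds
  j=5: holds
  j=6: holds
Holds through j=6; largest k = 4.

4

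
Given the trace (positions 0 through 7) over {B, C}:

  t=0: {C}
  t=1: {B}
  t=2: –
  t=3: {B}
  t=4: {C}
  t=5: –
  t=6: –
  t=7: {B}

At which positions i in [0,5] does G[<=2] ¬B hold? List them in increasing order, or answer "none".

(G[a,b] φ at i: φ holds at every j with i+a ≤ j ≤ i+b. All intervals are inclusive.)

Evaluate at each i in [0,5]:
  i=0: ✗ (fails at j=1)
  i=1: ✗ (fails at j=1)
  i=2: ✗ (fails at j=3)
  i=3: ✗ (fails at j=3)
  i=4: ✓ (all of [4,6])
  i=5: ✗ (fails at j=7)

4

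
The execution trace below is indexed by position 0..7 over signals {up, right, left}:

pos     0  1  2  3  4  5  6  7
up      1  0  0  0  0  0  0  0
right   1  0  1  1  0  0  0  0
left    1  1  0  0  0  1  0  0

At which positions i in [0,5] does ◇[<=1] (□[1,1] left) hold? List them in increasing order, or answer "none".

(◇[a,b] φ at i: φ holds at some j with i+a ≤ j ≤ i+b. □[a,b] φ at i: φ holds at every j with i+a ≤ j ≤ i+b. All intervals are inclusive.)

Evaluate at each i in [0,5]:
  i=0: ✓ (witness j=0)
  i=1: ✗ (none in [1,2])
  i=2: ✗ (none in [2,3])
  i=3: ✓ (witness j=4)
  i=4: ✓ (witness j=4)
  i=5: ✗ (none in [5,6])

0, 3, 4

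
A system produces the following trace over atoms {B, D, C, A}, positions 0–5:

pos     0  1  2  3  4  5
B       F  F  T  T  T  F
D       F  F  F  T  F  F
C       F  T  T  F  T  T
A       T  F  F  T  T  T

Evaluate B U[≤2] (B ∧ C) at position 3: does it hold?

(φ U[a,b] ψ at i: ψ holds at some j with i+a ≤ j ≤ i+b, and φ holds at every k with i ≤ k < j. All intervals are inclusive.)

Need some j in [3,5] with (B ∧ C), and B at every k in [3,j-1].
  j=3: (B ∧ C) false.
  j=4: (B ∧ C) holds; B holds at every k in [3,3] → satisfied.

Holds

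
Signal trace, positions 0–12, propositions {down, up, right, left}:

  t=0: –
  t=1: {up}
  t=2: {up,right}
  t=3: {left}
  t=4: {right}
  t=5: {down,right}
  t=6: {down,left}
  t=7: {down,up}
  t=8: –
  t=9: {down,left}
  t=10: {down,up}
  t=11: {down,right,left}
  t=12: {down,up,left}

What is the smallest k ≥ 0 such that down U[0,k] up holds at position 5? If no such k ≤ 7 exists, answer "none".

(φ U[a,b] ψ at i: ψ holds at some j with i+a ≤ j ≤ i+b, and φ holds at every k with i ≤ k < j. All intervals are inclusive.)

Need earliest j ≥ 5 with up, and down at every k in [5,j-1].
  j=5: rhs fails.
  j=6: rhs fails.
  j=7: rhs holds; lhs holds on [5,6]. k = 2.

2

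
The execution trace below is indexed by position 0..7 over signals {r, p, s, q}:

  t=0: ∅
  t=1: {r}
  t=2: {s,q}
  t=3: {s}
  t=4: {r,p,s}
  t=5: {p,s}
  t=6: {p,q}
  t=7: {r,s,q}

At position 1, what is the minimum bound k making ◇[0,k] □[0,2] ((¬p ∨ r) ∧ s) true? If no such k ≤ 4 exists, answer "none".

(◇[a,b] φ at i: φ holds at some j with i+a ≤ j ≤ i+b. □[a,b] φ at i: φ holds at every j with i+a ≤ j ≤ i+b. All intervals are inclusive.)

1

Scan j = 1,2,… for □[0,2] ((¬p ∨ r) ∧ s):
  j=1: fails
  j=2: holds
First hit at j=2, so smallest k = 2-1 = 1.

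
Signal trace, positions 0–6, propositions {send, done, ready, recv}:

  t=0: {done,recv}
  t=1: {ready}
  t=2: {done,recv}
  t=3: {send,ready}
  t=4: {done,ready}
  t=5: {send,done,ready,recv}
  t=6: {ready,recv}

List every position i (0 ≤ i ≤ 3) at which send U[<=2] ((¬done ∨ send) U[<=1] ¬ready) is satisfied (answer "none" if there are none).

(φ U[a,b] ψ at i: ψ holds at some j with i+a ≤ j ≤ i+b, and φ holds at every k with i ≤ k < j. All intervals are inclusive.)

Evaluate at each i in [0,3]:
  i=0: ✓ (rhs at j=0)
  i=1: ✓ (rhs at j=1)
  i=2: ✓ (rhs at j=2)
  i=3: ✗ (no rhs in [3,5])

0, 1, 2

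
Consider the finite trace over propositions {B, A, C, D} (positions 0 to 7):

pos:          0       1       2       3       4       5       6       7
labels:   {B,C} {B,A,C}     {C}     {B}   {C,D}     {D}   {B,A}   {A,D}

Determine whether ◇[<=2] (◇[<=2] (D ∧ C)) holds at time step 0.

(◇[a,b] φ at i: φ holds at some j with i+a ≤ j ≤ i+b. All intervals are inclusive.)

Check ◇[<=2] (D ∧ C) at each j in [0,2]:
  j=0: fails (none in [0,2])
  j=1: fails (none in [1,3])
  j=2: holds (witness at 4)
Found at j=2 → formula holds.

Yes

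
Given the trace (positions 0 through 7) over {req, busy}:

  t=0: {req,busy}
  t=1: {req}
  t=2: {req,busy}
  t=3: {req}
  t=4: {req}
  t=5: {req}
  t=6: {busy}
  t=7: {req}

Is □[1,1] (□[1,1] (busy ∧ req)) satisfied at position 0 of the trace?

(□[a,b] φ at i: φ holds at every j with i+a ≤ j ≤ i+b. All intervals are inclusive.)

Yes

Check □[1,1] (busy ∧ req) at every j in [1,1]:
  j=1: holds on [2,2]
All positions satisfy it → formula holds.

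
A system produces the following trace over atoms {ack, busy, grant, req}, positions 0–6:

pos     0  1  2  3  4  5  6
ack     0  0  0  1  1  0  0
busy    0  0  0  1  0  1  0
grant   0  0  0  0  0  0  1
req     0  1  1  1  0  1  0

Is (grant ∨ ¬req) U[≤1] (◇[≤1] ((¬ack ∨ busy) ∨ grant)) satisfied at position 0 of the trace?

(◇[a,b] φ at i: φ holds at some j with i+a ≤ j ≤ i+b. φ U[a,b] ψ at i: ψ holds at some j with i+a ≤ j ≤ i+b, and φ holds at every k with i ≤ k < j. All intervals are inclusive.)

Need some j in [0,1] with ◇[≤1] ((¬ack ∨ busy) ∨ grant), and (grant ∨ ¬req) at every k in [0,j-1].
  j=0: ◇[≤1] ((¬ack ∨ busy) ∨ grant) holds; no prefix to check → satisfied.

Holds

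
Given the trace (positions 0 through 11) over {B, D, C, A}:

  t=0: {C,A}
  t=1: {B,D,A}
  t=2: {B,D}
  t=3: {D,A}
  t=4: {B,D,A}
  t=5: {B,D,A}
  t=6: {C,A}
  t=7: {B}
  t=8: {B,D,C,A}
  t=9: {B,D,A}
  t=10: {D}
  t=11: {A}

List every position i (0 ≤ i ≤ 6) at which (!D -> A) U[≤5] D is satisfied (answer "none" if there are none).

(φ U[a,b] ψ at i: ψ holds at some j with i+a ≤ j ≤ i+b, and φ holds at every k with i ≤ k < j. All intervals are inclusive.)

Evaluate at each i in [0,6]:
  i=0: ✓ (rhs at j=1; lhs holds on [0,0])
  i=1: ✓ (rhs at j=1)
  i=2: ✓ (rhs at j=2)
  i=3: ✓ (rhs at j=3)
  i=4: ✓ (rhs at j=4)
  i=5: ✓ (rhs at j=5)
  i=6: ✗ (lhs fails at k=7 before rhs at j=8)

0, 1, 2, 3, 4, 5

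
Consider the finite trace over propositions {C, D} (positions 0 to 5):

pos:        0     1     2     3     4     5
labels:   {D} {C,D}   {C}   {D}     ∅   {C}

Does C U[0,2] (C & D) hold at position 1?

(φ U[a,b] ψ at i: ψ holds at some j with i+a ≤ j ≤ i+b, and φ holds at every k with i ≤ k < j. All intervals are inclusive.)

Need some j in [1,3] with (C & D), and C at every k in [1,j-1].
  j=1: (C & D) holds; no prefix to check → satisfied.

Yes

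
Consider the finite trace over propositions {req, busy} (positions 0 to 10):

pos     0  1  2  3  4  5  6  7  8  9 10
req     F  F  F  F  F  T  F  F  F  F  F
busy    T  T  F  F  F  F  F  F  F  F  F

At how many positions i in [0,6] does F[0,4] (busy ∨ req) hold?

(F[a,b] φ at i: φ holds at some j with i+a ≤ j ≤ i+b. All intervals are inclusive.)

Evaluate at each i in [0,6]:
  i=0: ✓ (witness j=0)
  i=1: ✓ (witness j=1)
  i=2: ✓ (witness j=5)
  i=3: ✓ (witness j=5)
  i=4: ✓ (witness j=5)
  i=5: ✓ (witness j=5)
  i=6: ✗ (none in [6,10])
Positions where it holds: {0, 1, 2, 3, 4, 5} → 6.

6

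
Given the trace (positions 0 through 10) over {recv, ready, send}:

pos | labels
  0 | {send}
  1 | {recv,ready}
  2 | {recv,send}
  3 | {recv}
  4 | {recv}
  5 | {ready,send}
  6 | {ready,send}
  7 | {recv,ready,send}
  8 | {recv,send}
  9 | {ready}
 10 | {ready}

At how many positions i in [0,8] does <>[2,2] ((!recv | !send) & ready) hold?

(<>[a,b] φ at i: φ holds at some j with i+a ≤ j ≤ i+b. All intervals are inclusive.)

4

Evaluate at each i in [0,8]:
  i=0: ✗ (none in [2,2])
  i=1: ✗ (none in [3,3])
  i=2: ✗ (none in [4,4])
  i=3: ✓ (witness j=5)
  i=4: ✓ (witness j=6)
  i=5: ✗ (none in [7,7])
  i=6: ✗ (none in [8,8])
  i=7: ✓ (witness j=9)
  i=8: ✓ (witness j=10)
Positions where it holds: {3, 4, 7, 8} → 4.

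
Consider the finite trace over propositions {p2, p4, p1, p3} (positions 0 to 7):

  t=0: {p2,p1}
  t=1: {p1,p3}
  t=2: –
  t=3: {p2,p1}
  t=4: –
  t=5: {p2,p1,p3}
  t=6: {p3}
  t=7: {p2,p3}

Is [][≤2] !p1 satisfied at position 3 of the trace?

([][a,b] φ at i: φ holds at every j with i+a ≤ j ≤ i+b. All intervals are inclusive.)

Check !p1 at every j in [3,5]:
  j=3: false
  j=4: true
  j=5: false
Fails at j=3 → formula fails.

No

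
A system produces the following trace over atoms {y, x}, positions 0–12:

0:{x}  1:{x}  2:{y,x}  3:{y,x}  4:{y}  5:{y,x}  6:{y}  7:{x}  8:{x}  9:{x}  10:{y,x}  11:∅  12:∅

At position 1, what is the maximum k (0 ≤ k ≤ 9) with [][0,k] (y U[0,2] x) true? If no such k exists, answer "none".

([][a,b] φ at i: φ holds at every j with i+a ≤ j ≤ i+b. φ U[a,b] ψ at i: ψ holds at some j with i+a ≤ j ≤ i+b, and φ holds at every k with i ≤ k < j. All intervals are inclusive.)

9

(y U[0,2] x) must hold from j=1 onward; find where it first fails.
  j=1: holds
  j=2: holds
  j=3: holds
  j=4: holds
  j=5: holds
  j=6: holds
  j=7: holds
  j=8: holds
  j=9: holds
  j=10: holds
Holds through j=10; largest k = 9.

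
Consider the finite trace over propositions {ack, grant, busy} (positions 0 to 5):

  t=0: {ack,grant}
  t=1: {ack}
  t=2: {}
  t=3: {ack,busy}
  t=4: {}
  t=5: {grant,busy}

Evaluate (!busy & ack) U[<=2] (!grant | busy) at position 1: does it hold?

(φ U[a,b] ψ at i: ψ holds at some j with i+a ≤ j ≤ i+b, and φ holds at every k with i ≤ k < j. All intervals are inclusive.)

Holds

Need some j in [1,3] with (!grant | busy), and (!busy & ack) at every k in [1,j-1].
  j=1: (!grant | busy) holds; no prefix to check → satisfied.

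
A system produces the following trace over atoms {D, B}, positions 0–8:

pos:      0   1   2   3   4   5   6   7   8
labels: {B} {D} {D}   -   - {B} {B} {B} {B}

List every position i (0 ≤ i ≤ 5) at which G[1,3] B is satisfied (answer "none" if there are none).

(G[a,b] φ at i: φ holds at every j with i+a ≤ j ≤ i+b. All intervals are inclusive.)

4, 5

Evaluate at each i in [0,5]:
  i=0: ✗ (fails at j=1)
  i=1: ✗ (fails at j=2)
  i=2: ✗ (fails at j=3)
  i=3: ✗ (fails at j=4)
  i=4: ✓ (all of [5,7])
  i=5: ✓ (all of [6,8])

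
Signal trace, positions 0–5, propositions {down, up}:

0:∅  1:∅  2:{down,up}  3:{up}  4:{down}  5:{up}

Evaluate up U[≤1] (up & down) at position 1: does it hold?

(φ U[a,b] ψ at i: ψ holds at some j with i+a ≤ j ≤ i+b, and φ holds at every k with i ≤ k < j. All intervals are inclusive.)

Need some j in [1,2] with (up & down), and up at every k in [1,j-1].
  j=1: (up & down) false.
  j=2: (up & down) holds, but up fails at k=1 → not this j.
No j in the window works → until fails.

Does not hold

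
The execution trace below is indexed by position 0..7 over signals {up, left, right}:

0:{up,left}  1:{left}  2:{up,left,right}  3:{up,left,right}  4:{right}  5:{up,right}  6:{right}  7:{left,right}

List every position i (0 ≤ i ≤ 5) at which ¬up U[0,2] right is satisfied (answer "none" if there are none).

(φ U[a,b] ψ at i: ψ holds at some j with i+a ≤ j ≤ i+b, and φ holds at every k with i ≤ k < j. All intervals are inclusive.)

Evaluate at each i in [0,5]:
  i=0: ✗ (lhs fails at k=0 before rhs at j=2)
  i=1: ✓ (rhs at j=2; lhs holds on [1,1])
  i=2: ✓ (rhs at j=2)
  i=3: ✓ (rhs at j=3)
  i=4: ✓ (rhs at j=4)
  i=5: ✓ (rhs at j=5)

1, 2, 3, 4, 5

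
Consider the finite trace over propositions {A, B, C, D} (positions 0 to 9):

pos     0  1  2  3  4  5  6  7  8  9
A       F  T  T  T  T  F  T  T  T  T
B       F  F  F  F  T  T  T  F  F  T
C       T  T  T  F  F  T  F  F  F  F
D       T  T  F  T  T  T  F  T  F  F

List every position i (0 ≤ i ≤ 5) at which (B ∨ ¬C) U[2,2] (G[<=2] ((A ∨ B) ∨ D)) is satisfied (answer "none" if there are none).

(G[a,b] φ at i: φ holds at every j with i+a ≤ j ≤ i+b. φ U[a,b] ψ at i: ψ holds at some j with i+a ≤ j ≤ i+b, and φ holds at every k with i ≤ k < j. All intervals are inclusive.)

3, 4, 5

Evaluate at each i in [0,5]:
  i=0: ✗ (lhs fails at k=0 before rhs at j=2)
  i=1: ✗ (lhs fails at k=1 before rhs at j=3)
  i=2: ✗ (lhs fails at k=2 before rhs at j=4)
  i=3: ✓ (rhs at j=5; lhs holds on [3,4])
  i=4: ✓ (rhs at j=6; lhs holds on [4,5])
  i=5: ✓ (rhs at j=7; lhs holds on [5,6])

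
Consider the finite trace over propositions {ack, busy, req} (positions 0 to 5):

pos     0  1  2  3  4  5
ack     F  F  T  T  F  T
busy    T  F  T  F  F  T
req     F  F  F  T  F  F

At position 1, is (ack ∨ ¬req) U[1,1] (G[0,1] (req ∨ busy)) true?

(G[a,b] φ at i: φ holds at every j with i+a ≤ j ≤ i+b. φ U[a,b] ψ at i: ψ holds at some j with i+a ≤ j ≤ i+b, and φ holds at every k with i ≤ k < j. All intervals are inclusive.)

Holds

Need some j in [2,2] with G[0,1] (req ∨ busy), and (ack ∨ ¬req) at every k in [1,j-1].
  j=2: G[0,1] (req ∨ busy) holds; (ack ∨ ¬req) holds at every k in [1,1] → satisfied.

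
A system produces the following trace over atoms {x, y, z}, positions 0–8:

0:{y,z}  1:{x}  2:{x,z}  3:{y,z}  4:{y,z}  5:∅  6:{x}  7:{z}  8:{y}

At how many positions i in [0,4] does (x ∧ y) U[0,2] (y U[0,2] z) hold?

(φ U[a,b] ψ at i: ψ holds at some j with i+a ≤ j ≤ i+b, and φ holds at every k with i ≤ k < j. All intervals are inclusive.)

Evaluate at each i in [0,4]:
  i=0: ✓ (rhs at j=0)
  i=1: ✗ (lhs fails at k=1 before rhs at j=2)
  i=2: ✓ (rhs at j=2)
  i=3: ✓ (rhs at j=3)
  i=4: ✓ (rhs at j=4)
Positions where it holds: {0, 2, 3, 4} → 4.

4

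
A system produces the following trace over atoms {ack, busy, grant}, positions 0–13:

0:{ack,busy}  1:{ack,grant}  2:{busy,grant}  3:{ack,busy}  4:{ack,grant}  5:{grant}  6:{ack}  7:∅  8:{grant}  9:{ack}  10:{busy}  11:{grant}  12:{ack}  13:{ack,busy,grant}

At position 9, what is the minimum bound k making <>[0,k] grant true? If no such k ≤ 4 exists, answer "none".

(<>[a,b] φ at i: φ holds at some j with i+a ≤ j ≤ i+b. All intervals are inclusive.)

Scan j = 9,10,… for grant:
  j=9: fails
  j=10: fails
  j=11: holds
First hit at j=11, so smallest k = 11-9 = 2.

2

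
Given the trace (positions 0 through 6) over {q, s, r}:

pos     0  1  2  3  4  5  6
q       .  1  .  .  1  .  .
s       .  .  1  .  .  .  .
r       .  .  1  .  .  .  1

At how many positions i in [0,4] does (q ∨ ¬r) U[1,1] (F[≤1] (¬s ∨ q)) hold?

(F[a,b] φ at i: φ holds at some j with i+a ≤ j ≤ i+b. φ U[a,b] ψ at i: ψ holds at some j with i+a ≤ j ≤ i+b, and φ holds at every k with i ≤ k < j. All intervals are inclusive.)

4

Evaluate at each i in [0,4]:
  i=0: ✓ (rhs at j=1; lhs holds on [0,0])
  i=1: ✓ (rhs at j=2; lhs holds on [1,1])
  i=2: ✗ (lhs fails at k=2 before rhs at j=3)
  i=3: ✓ (rhs at j=4; lhs holds on [3,3])
  i=4: ✓ (rhs at j=5; lhs holds on [4,4])
Positions where it holds: {0, 1, 3, 4} → 4.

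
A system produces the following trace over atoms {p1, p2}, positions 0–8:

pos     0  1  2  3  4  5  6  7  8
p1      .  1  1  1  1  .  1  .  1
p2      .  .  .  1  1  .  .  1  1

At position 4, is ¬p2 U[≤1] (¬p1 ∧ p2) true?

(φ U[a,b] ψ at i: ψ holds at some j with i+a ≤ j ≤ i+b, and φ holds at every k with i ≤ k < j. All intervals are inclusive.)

False

Need some j in [4,5] with (¬p1 ∧ p2), and ¬p2 at every k in [4,j-1].
  j=4: (¬p1 ∧ p2) false.
  j=5: (¬p1 ∧ p2) false.
No j in the window works → until fails.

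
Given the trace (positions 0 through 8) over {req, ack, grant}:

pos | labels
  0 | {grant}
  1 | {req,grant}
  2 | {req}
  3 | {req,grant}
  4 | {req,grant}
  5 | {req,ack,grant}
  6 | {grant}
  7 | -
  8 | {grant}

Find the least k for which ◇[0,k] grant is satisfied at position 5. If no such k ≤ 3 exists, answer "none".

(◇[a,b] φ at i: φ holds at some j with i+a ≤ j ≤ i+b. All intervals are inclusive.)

Scan j = 5,6,… for grant:
  j=5: holds
First hit at j=5, so smallest k = 5-5 = 0.

0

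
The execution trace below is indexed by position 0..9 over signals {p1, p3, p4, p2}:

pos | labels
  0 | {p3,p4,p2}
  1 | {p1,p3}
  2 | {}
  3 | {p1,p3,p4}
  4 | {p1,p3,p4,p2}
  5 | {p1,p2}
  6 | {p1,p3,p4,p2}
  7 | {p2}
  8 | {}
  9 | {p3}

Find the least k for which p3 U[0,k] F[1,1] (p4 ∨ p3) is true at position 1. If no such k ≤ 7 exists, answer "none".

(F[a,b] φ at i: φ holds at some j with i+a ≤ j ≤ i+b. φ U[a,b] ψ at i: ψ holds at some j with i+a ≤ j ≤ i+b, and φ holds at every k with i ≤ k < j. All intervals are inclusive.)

Need earliest j ≥ 1 with F[1,1] (p4 ∨ p3), and p3 at every k in [1,j-1].
  j=1: rhs fails.
  j=2: rhs holds; lhs holds on [1,1]. k = 1.

1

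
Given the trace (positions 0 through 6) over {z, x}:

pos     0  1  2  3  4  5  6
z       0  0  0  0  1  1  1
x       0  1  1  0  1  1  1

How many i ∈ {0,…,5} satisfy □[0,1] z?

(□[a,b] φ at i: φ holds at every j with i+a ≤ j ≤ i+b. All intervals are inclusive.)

2

Evaluate at each i in [0,5]:
  i=0: ✗ (fails at j=0)
  i=1: ✗ (fails at j=1)
  i=2: ✗ (fails at j=2)
  i=3: ✗ (fails at j=3)
  i=4: ✓ (all of [4,5])
  i=5: ✓ (all of [5,6])
Positions where it holds: {4, 5} → 2.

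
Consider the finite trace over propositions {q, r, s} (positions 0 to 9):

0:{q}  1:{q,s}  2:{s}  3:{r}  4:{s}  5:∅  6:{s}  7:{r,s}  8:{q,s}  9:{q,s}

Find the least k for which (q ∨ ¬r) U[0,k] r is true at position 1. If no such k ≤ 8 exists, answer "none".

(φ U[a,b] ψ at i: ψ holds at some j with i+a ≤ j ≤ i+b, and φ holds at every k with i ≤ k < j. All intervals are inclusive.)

2

Need earliest j ≥ 1 with r, and (q ∨ ¬r) at every k in [1,j-1].
  j=1: rhs fails.
  j=2: rhs fails.
  j=3: rhs holds; lhs holds on [1,2]. k = 2.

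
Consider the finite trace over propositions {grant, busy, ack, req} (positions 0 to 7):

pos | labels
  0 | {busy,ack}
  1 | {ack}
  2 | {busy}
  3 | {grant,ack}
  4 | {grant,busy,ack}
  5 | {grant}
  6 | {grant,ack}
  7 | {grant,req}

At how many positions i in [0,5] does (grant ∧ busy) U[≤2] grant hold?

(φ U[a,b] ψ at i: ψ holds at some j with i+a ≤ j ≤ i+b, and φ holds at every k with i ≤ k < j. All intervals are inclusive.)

Evaluate at each i in [0,5]:
  i=0: ✗ (no rhs in [0,2])
  i=1: ✗ (lhs fails at k=1 before rhs at j=3)
  i=2: ✗ (lhs fails at k=2 before rhs at j=3)
  i=3: ✓ (rhs at j=3)
  i=4: ✓ (rhs at j=4)
  i=5: ✓ (rhs at j=5)
Positions where it holds: {3, 4, 5} → 3.

3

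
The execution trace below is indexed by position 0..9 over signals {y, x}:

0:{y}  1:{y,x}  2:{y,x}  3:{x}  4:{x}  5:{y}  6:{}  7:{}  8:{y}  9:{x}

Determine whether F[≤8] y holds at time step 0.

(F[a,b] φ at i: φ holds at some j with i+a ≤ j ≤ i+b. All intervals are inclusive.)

Check y at each j in [0,8]:
  j=0: true
  j=1: true
  j=2: true
  j=3: false
  j=4: false
  j=5: true
  j=6: false
  j=7: false
  j=8: true
Found at j=0 → formula holds.

Holds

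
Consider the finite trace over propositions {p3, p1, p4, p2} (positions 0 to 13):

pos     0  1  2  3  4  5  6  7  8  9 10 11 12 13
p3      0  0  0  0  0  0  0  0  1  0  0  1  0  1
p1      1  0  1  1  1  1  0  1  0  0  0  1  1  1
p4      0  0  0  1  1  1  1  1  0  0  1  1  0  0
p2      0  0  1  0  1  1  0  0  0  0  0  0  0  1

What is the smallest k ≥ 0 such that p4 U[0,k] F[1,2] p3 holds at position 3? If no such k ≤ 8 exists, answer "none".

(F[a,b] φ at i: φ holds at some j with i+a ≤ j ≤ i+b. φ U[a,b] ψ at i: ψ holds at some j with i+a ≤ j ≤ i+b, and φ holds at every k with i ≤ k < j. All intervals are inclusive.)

3

Need earliest j ≥ 3 with F[1,2] p3, and p4 at every k in [3,j-1].
  j=3: rhs fails.
  j=4: rhs fails.
  j=5: rhs fails.
  j=6: rhs holds; lhs holds on [3,5]. k = 3.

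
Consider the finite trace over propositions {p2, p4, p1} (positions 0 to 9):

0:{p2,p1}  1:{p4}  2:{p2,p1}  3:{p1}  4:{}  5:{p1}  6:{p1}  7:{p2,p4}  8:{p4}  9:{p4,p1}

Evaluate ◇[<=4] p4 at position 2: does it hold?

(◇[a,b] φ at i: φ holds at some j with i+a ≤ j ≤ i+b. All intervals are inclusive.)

No

Check p4 at each j in [2,6]:
  j=2: false
  j=3: false
  j=4: false
  j=5: false
  j=6: false
No position in the window satisfies it → formula fails.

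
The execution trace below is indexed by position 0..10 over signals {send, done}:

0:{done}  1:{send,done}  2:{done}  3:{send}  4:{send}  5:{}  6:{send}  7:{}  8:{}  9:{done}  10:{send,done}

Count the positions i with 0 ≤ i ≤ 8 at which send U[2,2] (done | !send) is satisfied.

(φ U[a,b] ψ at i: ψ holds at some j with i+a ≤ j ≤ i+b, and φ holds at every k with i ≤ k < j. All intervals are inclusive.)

Evaluate at each i in [0,8]:
  i=0: ✗ (lhs fails at k=0 before rhs at j=2)
  i=1: ✗ (no rhs in [3,3])
  i=2: ✗ (no rhs in [4,4])
  i=3: ✓ (rhs at j=5; lhs holds on [3,4])
  i=4: ✗ (no rhs in [6,6])
  i=5: ✗ (lhs fails at k=5 before rhs at j=7)
  i=6: ✗ (lhs fails at k=7 before rhs at j=8)
  i=7: ✗ (lhs fails at k=7 before rhs at j=9)
  i=8: ✗ (lhs fails at k=8 before rhs at j=10)
Positions where it holds: {3} → 1.

1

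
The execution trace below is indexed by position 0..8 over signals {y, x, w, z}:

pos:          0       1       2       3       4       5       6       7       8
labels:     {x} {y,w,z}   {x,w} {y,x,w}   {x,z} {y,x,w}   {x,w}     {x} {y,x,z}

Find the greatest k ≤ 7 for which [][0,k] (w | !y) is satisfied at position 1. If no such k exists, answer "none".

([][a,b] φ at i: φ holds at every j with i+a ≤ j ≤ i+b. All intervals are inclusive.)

6

(w | !y) must hold from j=1 onward; find where it first fails.
  j=1: holds
  j=2: holds
  j=3: holds
  j=4: holds
  j=5: holds
  j=6: holds
  j=7: holds
  j=8: fails
Holds on [1,7], so largest k = 6.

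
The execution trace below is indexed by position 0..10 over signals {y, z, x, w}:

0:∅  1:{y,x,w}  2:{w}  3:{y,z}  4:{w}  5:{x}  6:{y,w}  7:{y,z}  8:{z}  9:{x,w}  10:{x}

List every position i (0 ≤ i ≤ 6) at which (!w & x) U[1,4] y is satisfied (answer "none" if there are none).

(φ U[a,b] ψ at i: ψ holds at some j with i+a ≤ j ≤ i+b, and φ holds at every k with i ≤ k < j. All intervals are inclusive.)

Evaluate at each i in [0,6]:
  i=0: ✗ (lhs fails at k=0 before rhs at j=1)
  i=1: ✗ (lhs fails at k=1 before rhs at j=3)
  i=2: ✗ (lhs fails at k=2 before rhs at j=3)
  i=3: ✗ (lhs fails at k=3 before rhs at j=6)
  i=4: ✗ (lhs fails at k=4 before rhs at j=6)
  i=5: ✓ (rhs at j=6; lhs holds on [5,5])
  i=6: ✗ (lhs fails at k=6 before rhs at j=7)

5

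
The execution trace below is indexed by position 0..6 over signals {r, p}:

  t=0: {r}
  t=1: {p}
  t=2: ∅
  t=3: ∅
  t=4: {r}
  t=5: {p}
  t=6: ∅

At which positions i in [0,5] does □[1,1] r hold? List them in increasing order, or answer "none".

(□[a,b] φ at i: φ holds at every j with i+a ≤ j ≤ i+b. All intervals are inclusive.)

3

Evaluate at each i in [0,5]:
  i=0: ✗ (fails at j=1)
  i=1: ✗ (fails at j=2)
  i=2: ✗ (fails at j=3)
  i=3: ✓ (all of [4,4])
  i=4: ✗ (fails at j=5)
  i=5: ✗ (fails at j=6)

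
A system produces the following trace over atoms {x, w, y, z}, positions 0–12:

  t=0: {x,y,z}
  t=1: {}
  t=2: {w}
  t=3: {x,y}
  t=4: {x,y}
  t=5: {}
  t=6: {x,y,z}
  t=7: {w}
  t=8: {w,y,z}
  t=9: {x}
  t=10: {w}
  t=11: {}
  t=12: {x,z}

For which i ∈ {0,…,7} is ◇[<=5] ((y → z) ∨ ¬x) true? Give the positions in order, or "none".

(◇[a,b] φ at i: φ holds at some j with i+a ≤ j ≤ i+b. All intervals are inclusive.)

0, 1, 2, 3, 4, 5, 6, 7

Evaluate at each i in [0,7]:
  i=0: ✓ (witness j=0)
  i=1: ✓ (witness j=1)
  i=2: ✓ (witness j=2)
  i=3: ✓ (witness j=5)
  i=4: ✓ (witness j=5)
  i=5: ✓ (witness j=5)
  i=6: ✓ (witness j=6)
  i=7: ✓ (witness j=7)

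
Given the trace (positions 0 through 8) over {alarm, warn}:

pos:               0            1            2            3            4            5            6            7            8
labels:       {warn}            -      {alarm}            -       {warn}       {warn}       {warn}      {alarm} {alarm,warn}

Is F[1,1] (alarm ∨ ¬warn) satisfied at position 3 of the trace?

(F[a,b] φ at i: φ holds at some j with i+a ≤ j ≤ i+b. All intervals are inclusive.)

Does not hold

Check (alarm ∨ ¬warn) at each j in [4,4]:
  j=4: false
No position in the window satisfies it → formula fails.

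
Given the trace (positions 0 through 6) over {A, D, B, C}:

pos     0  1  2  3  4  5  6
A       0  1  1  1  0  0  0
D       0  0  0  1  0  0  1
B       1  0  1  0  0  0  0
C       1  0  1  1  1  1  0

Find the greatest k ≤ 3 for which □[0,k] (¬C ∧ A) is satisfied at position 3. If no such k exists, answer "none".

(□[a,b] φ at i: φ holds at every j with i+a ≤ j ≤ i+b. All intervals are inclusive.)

none

(¬C ∧ A) must hold from j=3 onward; find where it first fails.
  j=3: fails → no k works.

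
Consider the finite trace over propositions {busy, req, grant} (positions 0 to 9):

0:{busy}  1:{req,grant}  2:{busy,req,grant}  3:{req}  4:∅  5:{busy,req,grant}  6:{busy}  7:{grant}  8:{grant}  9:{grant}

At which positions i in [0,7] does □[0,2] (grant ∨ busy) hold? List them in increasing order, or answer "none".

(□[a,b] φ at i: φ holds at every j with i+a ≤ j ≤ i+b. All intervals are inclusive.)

Evaluate at each i in [0,7]:
  i=0: ✓ (all of [0,2])
  i=1: ✗ (fails at j=3)
  i=2: ✗ (fails at j=3)
  i=3: ✗ (fails at j=3)
  i=4: ✗ (fails at j=4)
  i=5: ✓ (all of [5,7])
  i=6: ✓ (all of [6,8])
  i=7: ✓ (all of [7,9])

0, 5, 6, 7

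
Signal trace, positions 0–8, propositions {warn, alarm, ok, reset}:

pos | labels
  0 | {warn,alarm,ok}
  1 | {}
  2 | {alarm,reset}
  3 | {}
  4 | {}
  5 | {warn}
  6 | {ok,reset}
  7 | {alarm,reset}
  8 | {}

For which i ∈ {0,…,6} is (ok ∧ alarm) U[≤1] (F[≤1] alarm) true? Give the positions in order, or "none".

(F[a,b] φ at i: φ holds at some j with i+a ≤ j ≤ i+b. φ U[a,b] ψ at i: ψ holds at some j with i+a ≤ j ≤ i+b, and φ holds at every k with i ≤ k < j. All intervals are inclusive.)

0, 1, 2, 6

Evaluate at each i in [0,6]:
  i=0: ✓ (rhs at j=0)
  i=1: ✓ (rhs at j=1)
  i=2: ✓ (rhs at j=2)
  i=3: ✗ (no rhs in [3,4])
  i=4: ✗ (no rhs in [4,5])
  i=5: ✗ (lhs fails at k=5 before rhs at j=6)
  i=6: ✓ (rhs at j=6)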